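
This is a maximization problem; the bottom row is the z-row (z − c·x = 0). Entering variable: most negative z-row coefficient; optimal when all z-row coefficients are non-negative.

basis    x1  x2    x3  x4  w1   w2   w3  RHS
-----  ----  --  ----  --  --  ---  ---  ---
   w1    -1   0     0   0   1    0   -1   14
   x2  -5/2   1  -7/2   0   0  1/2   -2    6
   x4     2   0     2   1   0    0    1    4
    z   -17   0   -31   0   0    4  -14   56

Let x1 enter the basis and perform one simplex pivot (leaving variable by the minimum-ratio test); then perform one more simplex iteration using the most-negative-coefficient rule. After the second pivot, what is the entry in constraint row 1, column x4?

0

Ratio test on column x1 — row 1: entry -1 ≤ 0; row 2: entry -5/2 ≤ 0; row 3: 4/2 = 2. Minimum is 2 at row 3 (x4 leaves); pivot element 2.
Divide row 3 by 2; eliminate column x1 from the other rows.
Second iteration: most negative z-row entry is -14 in column x3, so x3 enters.
Ratio test on column x3 — row 1: 16/1 = 16; row 2: entry -1 ≤ 0; row 3: 2/1 = 2. Minimum is 2 at row 3 (x1 leaves); pivot element 1.
Divide row 3 by 1; eliminate column x3 from the other rows.
After both pivots, the entry at constraint row 1, column x4 is 0.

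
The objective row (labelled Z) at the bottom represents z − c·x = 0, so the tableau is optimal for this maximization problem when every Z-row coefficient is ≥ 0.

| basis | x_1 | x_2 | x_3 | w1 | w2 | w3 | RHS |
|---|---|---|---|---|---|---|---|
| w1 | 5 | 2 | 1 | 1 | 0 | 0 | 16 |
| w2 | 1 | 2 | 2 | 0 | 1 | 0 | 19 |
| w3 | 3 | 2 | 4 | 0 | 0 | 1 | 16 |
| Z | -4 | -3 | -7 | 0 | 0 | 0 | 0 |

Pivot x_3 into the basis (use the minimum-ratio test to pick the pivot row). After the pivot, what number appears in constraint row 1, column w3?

Ratio test on column x_3 — row 1: 16/1 = 16; row 2: 19/2 = 19/2; row 3: 16/4 = 4. Minimum is 4 at row 3 (w3 leaves); pivot element 4.
Divide row 3 by 4; eliminate column x_3 from the other rows.
Row 1 update in column w3: 0 − 1·(1/4) = -1/4.

-1/4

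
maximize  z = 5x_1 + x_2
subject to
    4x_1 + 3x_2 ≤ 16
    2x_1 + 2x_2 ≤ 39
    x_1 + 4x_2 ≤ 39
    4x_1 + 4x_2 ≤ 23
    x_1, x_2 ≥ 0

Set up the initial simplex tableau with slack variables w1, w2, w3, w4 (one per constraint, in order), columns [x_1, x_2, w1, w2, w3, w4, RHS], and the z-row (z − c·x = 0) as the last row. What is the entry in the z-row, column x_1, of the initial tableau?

The z-row carries the negated objective coefficients: the x_1 entry is -5.

-5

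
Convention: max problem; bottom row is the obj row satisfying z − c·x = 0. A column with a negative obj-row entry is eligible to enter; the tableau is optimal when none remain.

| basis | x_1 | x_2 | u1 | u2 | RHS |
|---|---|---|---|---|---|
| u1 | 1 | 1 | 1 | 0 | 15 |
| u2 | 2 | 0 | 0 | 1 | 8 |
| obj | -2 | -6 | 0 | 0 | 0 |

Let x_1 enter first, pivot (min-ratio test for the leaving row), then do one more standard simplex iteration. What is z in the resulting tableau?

74

Ratio test on column x_1 — row 1: 15/1 = 15; row 2: 8/2 = 4. Minimum is 4 at row 2 (u2 leaves); pivot element 2.
Pivot on row 2; the obj-row RHS becomes 0 − (-2)·4 = 8.
Next entering variable (most negative obj-row entry -6): x_2.
Ratio test on column x_2 — row 1: 11/1 = 11; row 2: entry 0 ≤ 0. Minimum is 11 at row 1 (u1 leaves); pivot element 1.
After the second pivot the obj-row RHS is 8 − (-6)·11 = 74.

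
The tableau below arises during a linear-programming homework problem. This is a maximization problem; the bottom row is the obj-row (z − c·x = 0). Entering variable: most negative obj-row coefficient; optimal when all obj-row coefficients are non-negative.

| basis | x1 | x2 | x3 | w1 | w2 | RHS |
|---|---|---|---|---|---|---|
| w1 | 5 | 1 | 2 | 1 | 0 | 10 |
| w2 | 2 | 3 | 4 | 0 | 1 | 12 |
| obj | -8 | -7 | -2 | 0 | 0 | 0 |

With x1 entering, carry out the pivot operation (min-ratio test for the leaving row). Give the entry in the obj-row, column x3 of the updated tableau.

6/5

Ratio test on column x1 — row 1: 10/5 = 2; row 2: 12/2 = 6. Minimum is 2 at row 1 (w1 leaves); pivot element 5.
Divide row 1 by 5; eliminate column x1 from the other rows.
obj-row update in column x3: -2 − (-8)·(2/5) = 6/5.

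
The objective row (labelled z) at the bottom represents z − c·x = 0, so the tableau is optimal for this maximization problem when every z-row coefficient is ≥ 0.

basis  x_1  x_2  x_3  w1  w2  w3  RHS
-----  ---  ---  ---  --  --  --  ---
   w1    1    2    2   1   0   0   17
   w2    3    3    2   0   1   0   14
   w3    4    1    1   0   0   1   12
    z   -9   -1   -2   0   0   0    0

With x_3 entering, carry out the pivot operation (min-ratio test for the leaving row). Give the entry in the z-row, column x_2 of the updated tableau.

2

Ratio test on column x_3 — row 1: 17/2 = 17/2; row 2: 14/2 = 7; row 3: 12/1 = 12. Minimum is 7 at row 2 (w2 leaves); pivot element 2.
Divide row 2 by 2; eliminate column x_3 from the other rows.
z-row update in column x_2: -1 − (-2)·(3/2) = 2.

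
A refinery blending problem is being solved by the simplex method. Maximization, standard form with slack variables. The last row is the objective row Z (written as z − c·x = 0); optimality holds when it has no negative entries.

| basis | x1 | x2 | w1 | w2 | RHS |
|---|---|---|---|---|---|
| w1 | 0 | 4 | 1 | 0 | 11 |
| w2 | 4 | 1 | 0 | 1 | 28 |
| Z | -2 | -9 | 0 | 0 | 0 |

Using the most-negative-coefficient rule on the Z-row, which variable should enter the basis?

x2

Negative Z-row entries: x1: -2, x2: -9.
The most negative is -9 in column x2, so x2 enters.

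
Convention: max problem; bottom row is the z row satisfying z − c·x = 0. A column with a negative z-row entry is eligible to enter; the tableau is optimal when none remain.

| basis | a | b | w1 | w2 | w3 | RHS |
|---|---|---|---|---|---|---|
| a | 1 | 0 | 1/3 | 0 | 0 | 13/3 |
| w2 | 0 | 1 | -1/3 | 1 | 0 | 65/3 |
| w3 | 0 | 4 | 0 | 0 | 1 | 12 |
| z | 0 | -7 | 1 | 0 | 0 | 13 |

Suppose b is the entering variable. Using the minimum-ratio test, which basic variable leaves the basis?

Column b entries and ratios — a: 0 ≤ 0, skip; w2: (65/3)/1 = 65/3; w3: 12/4 = 3.
Smallest ratio is 3 in the row of w3, so w3 leaves.

w3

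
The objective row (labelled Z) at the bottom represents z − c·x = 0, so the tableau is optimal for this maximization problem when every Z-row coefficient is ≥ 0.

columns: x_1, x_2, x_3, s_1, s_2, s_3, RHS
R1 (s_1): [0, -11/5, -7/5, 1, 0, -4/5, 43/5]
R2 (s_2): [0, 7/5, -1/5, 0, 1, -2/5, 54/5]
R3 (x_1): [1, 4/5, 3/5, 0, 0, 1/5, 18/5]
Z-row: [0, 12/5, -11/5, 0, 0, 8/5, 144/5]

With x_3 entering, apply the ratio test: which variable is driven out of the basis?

x_1

Column x_3 entries and ratios — s_1: -7/5 ≤ 0, skip; s_2: -1/5 ≤ 0, skip; x_1: (18/5)/(3/5) = 6.
Smallest ratio is 6 in the row of x_1, so x_1 leaves.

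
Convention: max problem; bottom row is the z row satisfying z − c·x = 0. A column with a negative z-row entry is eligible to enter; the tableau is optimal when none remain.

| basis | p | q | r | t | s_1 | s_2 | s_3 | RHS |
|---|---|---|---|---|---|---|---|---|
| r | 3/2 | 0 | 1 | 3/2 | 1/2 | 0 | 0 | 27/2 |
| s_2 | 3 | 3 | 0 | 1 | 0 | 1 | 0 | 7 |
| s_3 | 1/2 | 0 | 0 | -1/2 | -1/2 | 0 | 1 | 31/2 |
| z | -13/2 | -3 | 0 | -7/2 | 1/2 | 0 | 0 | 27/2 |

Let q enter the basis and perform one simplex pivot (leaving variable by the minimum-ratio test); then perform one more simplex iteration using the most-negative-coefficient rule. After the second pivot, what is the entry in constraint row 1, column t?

1

Ratio test on column q — row 1: entry 0 ≤ 0; row 2: 7/3 = 7/3; row 3: entry 0 ≤ 0. Minimum is 7/3 at row 2 (s_2 leaves); pivot element 3.
Divide row 2 by 3; eliminate column q from the other rows.
Second iteration: most negative z-row entry is -7/2 in column p, so p enters.
Ratio test on column p — row 1: (27/2)/(3/2) = 9; row 2: (7/3)/1 = 7/3; row 3: (31/2)/(1/2) = 31. Minimum is 7/3 at row 2 (q leaves); pivot element 1.
Divide row 2 by 1; eliminate column p from the other rows.
After both pivots, the entry at constraint row 1, column t is 1.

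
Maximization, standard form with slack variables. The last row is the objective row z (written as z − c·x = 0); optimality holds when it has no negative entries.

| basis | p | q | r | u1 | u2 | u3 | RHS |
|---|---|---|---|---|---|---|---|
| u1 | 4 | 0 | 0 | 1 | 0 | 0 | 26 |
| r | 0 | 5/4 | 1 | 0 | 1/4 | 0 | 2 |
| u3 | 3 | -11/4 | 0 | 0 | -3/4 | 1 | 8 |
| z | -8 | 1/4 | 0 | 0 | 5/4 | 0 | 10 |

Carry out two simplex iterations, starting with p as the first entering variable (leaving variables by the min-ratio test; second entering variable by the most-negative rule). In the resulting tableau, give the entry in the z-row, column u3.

Ratio test on column p — row 1: 26/4 = 13/2; row 2: entry 0 ≤ 0; row 3: 8/3 = 8/3. Minimum is 8/3 at row 3 (u3 leaves); pivot element 3.
Divide row 3 by 3; eliminate column p from the other rows.
Second iteration: most negative z-row entry is -85/12 in column q, so q enters.
Ratio test on column q — row 1: (46/3)/(11/3) = 46/11; row 2: 2/(5/4) = 8/5; row 3: entry -11/12 ≤ 0. Minimum is 8/5 at row 2 (r leaves); pivot element 5/4.
Divide row 2 by 5/4; eliminate column q from the other rows.
After both pivots, the entry at the z-row, column u3 is 8/3.

8/3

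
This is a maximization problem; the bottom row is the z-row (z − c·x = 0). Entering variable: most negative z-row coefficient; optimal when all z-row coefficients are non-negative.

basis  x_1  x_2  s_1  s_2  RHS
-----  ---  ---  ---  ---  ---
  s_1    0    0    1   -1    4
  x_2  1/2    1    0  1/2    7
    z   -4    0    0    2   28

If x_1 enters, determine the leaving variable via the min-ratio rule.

x_2

Column x_1 entries and ratios — s_1: 0 ≤ 0, skip; x_2: 7/(1/2) = 14.
Smallest ratio is 14 in the row of x_2, so x_2 leaves.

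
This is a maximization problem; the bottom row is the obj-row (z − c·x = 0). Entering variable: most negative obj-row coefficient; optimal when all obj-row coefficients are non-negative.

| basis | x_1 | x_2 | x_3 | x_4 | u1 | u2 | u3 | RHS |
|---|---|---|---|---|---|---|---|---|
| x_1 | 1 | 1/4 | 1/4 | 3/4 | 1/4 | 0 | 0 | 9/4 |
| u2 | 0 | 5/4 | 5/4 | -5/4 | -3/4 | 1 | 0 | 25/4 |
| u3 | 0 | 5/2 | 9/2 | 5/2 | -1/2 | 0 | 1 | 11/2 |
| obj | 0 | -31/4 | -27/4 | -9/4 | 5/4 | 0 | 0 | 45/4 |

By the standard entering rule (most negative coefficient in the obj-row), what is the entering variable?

Negative obj-row entries: x_2: -31/4, x_3: -27/4, x_4: -9/4.
The most negative is -31/4 in column x_2, so x_2 enters.

x_2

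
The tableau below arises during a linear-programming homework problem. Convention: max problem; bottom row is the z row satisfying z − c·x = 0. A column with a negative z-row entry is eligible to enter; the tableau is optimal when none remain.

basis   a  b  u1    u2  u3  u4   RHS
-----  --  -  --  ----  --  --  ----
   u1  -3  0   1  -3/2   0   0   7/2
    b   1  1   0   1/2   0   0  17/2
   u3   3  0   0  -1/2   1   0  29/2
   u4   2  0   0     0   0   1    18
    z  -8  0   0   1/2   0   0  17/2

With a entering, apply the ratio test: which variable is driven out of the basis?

u3

Column a entries and ratios — u1: -3 ≤ 0, skip; b: (17/2)/1 = 17/2; u3: (29/2)/3 = 29/6; u4: 18/2 = 9.
Smallest ratio is 29/6 in the row of u3, so u3 leaves.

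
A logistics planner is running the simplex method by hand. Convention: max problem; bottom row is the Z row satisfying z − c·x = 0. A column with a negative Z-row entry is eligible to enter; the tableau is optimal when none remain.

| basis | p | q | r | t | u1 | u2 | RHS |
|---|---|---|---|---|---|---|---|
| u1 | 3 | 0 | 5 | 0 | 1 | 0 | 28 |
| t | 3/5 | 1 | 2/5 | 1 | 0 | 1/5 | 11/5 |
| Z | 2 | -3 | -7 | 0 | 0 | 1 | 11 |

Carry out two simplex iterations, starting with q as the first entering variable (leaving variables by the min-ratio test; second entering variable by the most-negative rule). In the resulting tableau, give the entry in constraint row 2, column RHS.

Ratio test on column q — row 1: entry 0 ≤ 0; row 2: (11/5)/1 = 11/5. Minimum is 11/5 at row 2 (t leaves); pivot element 1.
Divide row 2 by 1; eliminate column q from the other rows.
Second iteration: most negative Z-row entry is -29/5 in column r, so r enters.
Ratio test on column r — row 1: 28/5 = 28/5; row 2: (11/5)/(2/5) = 11/2. Minimum is 11/2 at row 2 (q leaves); pivot element 2/5.
Divide row 2 by 2/5; eliminate column r from the other rows.
After both pivots, the entry at constraint row 2, column RHS is 11/2.

11/2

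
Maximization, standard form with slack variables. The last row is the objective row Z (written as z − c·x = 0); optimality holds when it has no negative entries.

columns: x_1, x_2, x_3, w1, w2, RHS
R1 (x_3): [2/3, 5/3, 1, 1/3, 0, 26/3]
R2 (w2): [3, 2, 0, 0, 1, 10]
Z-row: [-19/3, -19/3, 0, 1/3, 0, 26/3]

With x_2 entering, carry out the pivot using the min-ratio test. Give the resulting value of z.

Ratio test on column x_2 — row 1: (26/3)/(5/3) = 26/5; row 2: 10/2 = 5. Minimum is 5 at row 2 (w2 leaves); pivot element 2.
Pivot on row 2; the Z-row RHS becomes 26/3 − (-19/3)·5 = 121/3.

121/3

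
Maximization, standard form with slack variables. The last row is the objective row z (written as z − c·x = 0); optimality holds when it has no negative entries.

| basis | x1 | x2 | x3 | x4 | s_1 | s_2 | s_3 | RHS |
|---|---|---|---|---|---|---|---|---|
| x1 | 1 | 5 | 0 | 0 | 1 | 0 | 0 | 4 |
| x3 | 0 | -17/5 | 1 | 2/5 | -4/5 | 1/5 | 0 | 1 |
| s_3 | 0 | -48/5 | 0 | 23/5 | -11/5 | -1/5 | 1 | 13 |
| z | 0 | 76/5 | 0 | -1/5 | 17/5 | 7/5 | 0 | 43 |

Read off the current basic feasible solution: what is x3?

x3 is basic (row 2); its value is the RHS of that row, 1.

1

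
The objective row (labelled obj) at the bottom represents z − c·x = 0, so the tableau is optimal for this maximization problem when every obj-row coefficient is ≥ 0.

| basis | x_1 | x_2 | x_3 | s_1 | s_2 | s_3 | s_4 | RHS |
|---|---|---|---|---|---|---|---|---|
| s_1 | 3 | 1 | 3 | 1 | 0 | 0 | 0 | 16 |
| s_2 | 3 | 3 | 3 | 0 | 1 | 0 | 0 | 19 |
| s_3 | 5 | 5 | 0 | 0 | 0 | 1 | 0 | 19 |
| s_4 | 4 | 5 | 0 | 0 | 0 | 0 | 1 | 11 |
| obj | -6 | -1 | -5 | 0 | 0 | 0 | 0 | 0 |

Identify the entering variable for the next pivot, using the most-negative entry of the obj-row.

x_1

Negative obj-row entries: x_1: -6, x_2: -1, x_3: -5.
The most negative is -6 in column x_1, so x_1 enters.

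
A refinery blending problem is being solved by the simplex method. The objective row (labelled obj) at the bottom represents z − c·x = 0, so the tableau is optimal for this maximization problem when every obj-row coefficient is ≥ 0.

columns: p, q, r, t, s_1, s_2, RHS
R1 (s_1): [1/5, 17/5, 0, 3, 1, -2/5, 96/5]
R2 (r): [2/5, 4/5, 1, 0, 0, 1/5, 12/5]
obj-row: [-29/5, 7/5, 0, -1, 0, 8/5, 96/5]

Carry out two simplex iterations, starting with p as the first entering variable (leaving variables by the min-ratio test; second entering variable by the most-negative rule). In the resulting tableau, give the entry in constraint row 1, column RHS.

6

Ratio test on column p — row 1: (96/5)/(1/5) = 96; row 2: (12/5)/(2/5) = 6. Minimum is 6 at row 2 (r leaves); pivot element 2/5.
Divide row 2 by 2/5; eliminate column p from the other rows.
Second iteration: most negative obj-row entry is -1 in column t, so t enters.
Ratio test on column t — row 1: 18/3 = 6; row 2: entry 0 ≤ 0. Minimum is 6 at row 1 (s_1 leaves); pivot element 3.
Divide row 1 by 3; eliminate column t from the other rows.
After both pivots, the entry at constraint row 1, column RHS is 6.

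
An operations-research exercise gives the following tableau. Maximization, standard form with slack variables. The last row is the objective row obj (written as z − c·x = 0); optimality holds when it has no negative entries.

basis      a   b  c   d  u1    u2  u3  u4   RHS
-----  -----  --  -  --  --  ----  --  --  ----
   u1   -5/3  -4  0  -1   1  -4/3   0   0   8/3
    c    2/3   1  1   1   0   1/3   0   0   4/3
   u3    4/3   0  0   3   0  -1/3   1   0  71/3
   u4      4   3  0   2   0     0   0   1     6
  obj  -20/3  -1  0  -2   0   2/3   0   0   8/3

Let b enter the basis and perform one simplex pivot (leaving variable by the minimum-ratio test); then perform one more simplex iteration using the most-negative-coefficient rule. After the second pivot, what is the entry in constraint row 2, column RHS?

2/3

Ratio test on column b — row 1: entry -4 ≤ 0; row 2: (4/3)/1 = 4/3; row 3: entry 0 ≤ 0; row 4: 6/3 = 2. Minimum is 4/3 at row 2 (c leaves); pivot element 1.
Divide row 2 by 1; eliminate column b from the other rows.
Second iteration: most negative obj-row entry is -6 in column a, so a enters.
Ratio test on column a — row 1: 8/1 = 8; row 2: (4/3)/(2/3) = 2; row 3: (71/3)/(4/3) = 71/4; row 4: 2/2 = 1. Minimum is 1 at row 4 (u4 leaves); pivot element 2.
Divide row 4 by 2; eliminate column a from the other rows.
After both pivots, the entry at constraint row 2, column RHS is 2/3.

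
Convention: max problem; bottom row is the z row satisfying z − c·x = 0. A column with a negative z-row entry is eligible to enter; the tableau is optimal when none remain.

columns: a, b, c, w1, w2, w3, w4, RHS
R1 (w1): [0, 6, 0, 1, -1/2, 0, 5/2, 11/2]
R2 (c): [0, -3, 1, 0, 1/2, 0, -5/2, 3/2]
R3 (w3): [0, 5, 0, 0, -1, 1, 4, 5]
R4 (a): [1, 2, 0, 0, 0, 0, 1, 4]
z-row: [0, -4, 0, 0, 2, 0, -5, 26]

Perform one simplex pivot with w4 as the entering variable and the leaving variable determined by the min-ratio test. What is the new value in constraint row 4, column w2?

1/4

Ratio test on column w4 — row 1: (11/2)/(5/2) = 11/5; row 2: entry -5/2 ≤ 0; row 3: 5/4 = 5/4; row 4: 4/1 = 4. Minimum is 5/4 at row 3 (w3 leaves); pivot element 4.
Divide row 3 by 4; eliminate column w4 from the other rows.
Row 4 update in column w2: 0 − 1·(-1/4) = 1/4.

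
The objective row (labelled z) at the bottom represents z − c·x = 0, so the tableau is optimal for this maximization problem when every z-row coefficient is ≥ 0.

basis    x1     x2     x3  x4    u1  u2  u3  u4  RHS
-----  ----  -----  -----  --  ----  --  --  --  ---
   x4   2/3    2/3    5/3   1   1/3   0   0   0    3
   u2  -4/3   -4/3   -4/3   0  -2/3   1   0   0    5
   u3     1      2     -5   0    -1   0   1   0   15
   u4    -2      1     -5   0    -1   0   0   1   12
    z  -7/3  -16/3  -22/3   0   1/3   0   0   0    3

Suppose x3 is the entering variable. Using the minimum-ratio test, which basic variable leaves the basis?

x4

Column x3 entries and ratios — x4: 3/(5/3) = 9/5; u2: -4/3 ≤ 0, skip; u3: -5 ≤ 0, skip; u4: -5 ≤ 0, skip.
Smallest ratio is 9/5 in the row of x4, so x4 leaves.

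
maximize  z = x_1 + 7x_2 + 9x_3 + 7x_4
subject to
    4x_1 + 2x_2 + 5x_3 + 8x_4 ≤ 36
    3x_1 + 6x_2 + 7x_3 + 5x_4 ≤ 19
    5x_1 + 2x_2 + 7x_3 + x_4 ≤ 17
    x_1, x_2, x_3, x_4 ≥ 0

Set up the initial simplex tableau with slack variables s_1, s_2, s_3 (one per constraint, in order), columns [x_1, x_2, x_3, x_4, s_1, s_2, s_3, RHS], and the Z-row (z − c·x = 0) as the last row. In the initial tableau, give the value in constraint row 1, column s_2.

0

Slack s_2 belongs to constraint 2; its column is the unit vector e_2, so the entry in row 1 is 0.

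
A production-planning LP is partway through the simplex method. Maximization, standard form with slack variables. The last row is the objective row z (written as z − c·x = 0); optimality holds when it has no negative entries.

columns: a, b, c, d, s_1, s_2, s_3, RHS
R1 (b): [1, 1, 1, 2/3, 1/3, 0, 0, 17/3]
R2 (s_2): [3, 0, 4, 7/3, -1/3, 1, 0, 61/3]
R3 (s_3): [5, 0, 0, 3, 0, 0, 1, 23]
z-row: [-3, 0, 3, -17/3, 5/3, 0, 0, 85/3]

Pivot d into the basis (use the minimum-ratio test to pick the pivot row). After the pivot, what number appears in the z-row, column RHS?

646/9

Ratio test on column d — row 1: (17/3)/(2/3) = 17/2; row 2: (61/3)/(7/3) = 61/7; row 3: 23/3 = 23/3. Minimum is 23/3 at row 3 (s_3 leaves); pivot element 3.
Divide row 3 by 3; eliminate column d from the other rows.
z-row update in column RHS: 85/3 − (-17/3)·(23/3) = 646/9.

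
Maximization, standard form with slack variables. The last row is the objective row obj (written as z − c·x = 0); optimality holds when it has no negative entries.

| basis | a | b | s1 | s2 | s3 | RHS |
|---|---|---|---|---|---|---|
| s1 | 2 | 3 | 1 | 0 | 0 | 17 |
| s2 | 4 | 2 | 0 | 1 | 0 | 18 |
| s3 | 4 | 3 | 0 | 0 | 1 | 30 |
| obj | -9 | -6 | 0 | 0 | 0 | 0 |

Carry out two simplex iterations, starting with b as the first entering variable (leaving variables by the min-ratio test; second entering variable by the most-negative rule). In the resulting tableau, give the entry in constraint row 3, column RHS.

Ratio test on column b — row 1: 17/3 = 17/3; row 2: 18/2 = 9; row 3: 30/3 = 10. Minimum is 17/3 at row 1 (s1 leaves); pivot element 3.
Divide row 1 by 3; eliminate column b from the other rows.
Second iteration: most negative obj-row entry is -5 in column a, so a enters.
Ratio test on column a — row 1: (17/3)/(2/3) = 17/2; row 2: (20/3)/(8/3) = 5/2; row 3: 13/2 = 13/2. Minimum is 5/2 at row 2 (s2 leaves); pivot element 8/3.
Divide row 2 by 8/3; eliminate column a from the other rows.
After both pivots, the entry at constraint row 3, column RHS is 8.

8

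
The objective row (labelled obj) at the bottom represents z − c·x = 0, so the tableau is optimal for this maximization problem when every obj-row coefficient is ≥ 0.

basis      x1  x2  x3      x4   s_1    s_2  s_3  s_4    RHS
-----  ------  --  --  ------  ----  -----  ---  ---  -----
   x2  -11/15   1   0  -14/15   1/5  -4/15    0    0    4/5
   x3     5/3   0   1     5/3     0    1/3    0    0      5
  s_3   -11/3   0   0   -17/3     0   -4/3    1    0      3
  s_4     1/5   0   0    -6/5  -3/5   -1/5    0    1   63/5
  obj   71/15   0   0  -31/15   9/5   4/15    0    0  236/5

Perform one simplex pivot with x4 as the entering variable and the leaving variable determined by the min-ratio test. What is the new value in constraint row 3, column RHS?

20

Ratio test on column x4 — row 1: entry -14/15 ≤ 0; row 2: 5/(5/3) = 3; row 3: entry -17/3 ≤ 0; row 4: entry -6/5 ≤ 0. Minimum is 3 at row 2 (x3 leaves); pivot element 5/3.
Divide row 2 by 5/3; eliminate column x4 from the other rows.
Row 3 update in column RHS: 3 − (-17/3)·3 = 20.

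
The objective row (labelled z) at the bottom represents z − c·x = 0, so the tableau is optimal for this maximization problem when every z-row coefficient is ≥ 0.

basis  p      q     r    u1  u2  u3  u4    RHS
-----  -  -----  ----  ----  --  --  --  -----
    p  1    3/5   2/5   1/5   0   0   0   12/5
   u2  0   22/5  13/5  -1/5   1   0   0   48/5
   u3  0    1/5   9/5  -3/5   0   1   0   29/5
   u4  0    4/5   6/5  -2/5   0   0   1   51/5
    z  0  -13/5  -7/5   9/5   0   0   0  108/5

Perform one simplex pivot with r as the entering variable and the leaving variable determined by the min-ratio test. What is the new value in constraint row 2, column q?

Ratio test on column r — row 1: (12/5)/(2/5) = 6; row 2: (48/5)/(13/5) = 48/13; row 3: (29/5)/(9/5) = 29/9; row 4: (51/5)/(6/5) = 17/2. Minimum is 29/9 at row 3 (u3 leaves); pivot element 9/5.
Divide row 3 by 9/5; eliminate column r from the other rows.
Row 2 update in column q: 22/5 − (13/5)·(1/9) = 37/9.

37/9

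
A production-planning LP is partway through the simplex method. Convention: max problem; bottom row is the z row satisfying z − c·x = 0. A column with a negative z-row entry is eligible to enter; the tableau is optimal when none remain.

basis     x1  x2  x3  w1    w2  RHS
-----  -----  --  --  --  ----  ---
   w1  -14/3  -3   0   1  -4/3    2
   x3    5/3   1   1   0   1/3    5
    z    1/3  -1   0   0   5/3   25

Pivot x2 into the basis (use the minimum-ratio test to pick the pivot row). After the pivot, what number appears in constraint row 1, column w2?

Ratio test on column x2 — row 1: entry -3 ≤ 0; row 2: 5/1 = 5. Minimum is 5 at row 2 (x3 leaves); pivot element 1.
Divide row 2 by 1; eliminate column x2 from the other rows.
Row 1 update in column w2: -4/3 − (-3)·(1/3) = -1/3.

-1/3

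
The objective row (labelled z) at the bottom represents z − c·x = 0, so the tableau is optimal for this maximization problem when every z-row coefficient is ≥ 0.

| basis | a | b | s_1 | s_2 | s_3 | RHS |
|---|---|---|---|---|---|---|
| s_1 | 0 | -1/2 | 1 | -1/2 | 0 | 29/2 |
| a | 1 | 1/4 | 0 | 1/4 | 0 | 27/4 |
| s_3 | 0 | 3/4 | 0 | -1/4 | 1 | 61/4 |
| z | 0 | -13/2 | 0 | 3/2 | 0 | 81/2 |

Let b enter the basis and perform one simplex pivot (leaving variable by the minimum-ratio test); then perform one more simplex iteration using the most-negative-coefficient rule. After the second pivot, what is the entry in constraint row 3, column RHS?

22

Ratio test on column b — row 1: entry -1/2 ≤ 0; row 2: (27/4)/(1/4) = 27; row 3: (61/4)/(3/4) = 61/3. Minimum is 61/3 at row 3 (s_3 leaves); pivot element 3/4.
Divide row 3 by 3/4; eliminate column b from the other rows.
Second iteration: most negative z-row entry is -2/3 in column s_2, so s_2 enters.
Ratio test on column s_2 — row 1: entry -2/3 ≤ 0; row 2: (5/3)/(1/3) = 5; row 3: entry -1/3 ≤ 0. Minimum is 5 at row 2 (a leaves); pivot element 1/3.
Divide row 2 by 1/3; eliminate column s_2 from the other rows.
After both pivots, the entry at constraint row 3, column RHS is 22.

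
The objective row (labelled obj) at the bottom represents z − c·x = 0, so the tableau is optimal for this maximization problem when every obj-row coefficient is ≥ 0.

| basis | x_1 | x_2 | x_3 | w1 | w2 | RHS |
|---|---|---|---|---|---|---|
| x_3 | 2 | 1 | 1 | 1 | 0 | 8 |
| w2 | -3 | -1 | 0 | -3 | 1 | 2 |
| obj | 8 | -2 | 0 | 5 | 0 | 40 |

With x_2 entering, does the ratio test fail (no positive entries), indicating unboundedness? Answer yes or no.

Column x_2 has positive entries in row(s) 1, so the ratio test bounds it — not unbounded.

no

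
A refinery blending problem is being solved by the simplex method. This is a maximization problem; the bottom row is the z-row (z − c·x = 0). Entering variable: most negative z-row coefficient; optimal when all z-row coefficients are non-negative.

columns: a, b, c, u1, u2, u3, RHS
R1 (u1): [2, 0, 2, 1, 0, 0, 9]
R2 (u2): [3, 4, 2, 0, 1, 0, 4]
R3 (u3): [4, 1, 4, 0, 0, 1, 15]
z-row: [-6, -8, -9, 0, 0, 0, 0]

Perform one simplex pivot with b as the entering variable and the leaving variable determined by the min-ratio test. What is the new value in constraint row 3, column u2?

-1/4

Ratio test on column b — row 1: entry 0 ≤ 0; row 2: 4/4 = 1; row 3: 15/1 = 15. Minimum is 1 at row 2 (u2 leaves); pivot element 4.
Divide row 2 by 4; eliminate column b from the other rows.
Row 3 update in column u2: 0 − 1·(1/4) = -1/4.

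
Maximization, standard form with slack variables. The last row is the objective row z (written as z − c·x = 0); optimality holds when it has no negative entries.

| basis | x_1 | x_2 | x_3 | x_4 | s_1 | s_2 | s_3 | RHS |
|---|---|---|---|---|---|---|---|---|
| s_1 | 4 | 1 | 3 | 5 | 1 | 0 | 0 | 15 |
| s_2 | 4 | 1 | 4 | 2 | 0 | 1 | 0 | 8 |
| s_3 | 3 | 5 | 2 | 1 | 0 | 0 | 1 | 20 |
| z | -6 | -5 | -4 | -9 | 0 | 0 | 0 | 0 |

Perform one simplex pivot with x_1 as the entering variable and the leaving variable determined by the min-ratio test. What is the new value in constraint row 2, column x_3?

1

Ratio test on column x_1 — row 1: 15/4 = 15/4; row 2: 8/4 = 2; row 3: 20/3 = 20/3. Minimum is 2 at row 2 (s_2 leaves); pivot element 4.
Divide row 2 by 4; eliminate column x_1 from the other rows.
In the new row 2, the x_3 entry is the old entry divided by the pivot: 4/4 = 1.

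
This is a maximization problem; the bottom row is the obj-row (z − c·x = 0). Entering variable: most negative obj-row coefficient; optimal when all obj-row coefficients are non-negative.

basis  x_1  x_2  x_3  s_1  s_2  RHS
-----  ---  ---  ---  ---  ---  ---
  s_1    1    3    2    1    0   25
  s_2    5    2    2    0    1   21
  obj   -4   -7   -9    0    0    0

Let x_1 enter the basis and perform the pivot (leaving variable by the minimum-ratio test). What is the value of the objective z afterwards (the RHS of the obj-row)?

Ratio test on column x_1 — row 1: 25/1 = 25; row 2: 21/5 = 21/5. Minimum is 21/5 at row 2 (s_2 leaves); pivot element 5.
Pivot on row 2; the obj-row RHS becomes 0 − (-4)·(21/5) = 84/5.

84/5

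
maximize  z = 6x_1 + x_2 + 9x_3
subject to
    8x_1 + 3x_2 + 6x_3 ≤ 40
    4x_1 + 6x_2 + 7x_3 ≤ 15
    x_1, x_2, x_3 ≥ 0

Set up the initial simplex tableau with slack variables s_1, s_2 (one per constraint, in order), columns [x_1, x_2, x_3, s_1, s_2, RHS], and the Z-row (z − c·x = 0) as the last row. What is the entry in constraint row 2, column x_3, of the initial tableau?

Constraint 2 has coefficient 7 on x_3.

7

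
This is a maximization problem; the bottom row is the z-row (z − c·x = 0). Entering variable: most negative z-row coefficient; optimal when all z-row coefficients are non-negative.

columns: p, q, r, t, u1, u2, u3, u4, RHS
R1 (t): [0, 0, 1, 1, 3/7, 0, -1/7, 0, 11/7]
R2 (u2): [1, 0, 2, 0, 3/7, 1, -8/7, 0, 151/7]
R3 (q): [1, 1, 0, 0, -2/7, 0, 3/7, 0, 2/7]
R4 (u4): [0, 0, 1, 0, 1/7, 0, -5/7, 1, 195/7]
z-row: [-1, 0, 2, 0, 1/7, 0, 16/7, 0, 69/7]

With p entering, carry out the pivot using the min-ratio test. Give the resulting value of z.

Ratio test on column p — row 1: entry 0 ≤ 0; row 2: (151/7)/1 = 151/7; row 3: (2/7)/1 = 2/7; row 4: entry 0 ≤ 0. Minimum is 2/7 at row 3 (q leaves); pivot element 1.
Pivot on row 3; the z-row RHS becomes 69/7 − (-1)·(2/7) = 71/7.

71/7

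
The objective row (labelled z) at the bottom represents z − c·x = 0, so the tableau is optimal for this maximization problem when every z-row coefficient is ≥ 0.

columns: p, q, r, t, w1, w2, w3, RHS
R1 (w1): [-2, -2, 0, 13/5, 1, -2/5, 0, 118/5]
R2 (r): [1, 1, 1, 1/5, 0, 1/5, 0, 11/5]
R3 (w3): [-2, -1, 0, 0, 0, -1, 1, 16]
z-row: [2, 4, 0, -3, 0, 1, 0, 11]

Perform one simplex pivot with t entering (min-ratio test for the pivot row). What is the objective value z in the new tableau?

Ratio test on column t — row 1: (118/5)/(13/5) = 118/13; row 2: (11/5)/(1/5) = 11; row 3: entry 0 ≤ 0. Minimum is 118/13 at row 1 (w1 leaves); pivot element 13/5.
Pivot on row 1; the z-row RHS becomes 11 − (-3)·(118/13) = 497/13.

497/13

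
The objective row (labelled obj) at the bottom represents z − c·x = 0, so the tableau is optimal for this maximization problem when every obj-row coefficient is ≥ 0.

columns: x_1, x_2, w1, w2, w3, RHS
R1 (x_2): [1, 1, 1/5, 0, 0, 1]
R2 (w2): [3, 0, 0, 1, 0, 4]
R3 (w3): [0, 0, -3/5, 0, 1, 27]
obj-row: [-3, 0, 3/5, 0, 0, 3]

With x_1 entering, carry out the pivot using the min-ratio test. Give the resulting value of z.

Ratio test on column x_1 — row 1: 1/1 = 1; row 2: 4/3 = 4/3; row 3: entry 0 ≤ 0. Minimum is 1 at row 1 (x_2 leaves); pivot element 1.
Pivot on row 1; the obj-row RHS becomes 3 − (-3)·1 = 6.

6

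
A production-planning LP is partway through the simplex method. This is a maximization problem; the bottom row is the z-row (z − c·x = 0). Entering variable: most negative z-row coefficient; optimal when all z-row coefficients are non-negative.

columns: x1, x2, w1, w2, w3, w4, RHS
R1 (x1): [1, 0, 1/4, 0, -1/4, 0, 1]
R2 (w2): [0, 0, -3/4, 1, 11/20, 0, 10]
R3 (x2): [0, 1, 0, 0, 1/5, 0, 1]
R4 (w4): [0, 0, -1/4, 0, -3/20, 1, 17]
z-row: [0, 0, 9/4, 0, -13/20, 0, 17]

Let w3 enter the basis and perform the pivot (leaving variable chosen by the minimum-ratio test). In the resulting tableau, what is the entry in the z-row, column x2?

Ratio test on column w3 — row 1: entry -1/4 ≤ 0; row 2: 10/(11/20) = 200/11; row 3: 1/(1/5) = 5; row 4: entry -3/20 ≤ 0. Minimum is 5 at row 3 (x2 leaves); pivot element 1/5.
Divide row 3 by 1/5; eliminate column w3 from the other rows.
z-row update in column x2: 0 − (-13/20)·5 = 13/4.

13/4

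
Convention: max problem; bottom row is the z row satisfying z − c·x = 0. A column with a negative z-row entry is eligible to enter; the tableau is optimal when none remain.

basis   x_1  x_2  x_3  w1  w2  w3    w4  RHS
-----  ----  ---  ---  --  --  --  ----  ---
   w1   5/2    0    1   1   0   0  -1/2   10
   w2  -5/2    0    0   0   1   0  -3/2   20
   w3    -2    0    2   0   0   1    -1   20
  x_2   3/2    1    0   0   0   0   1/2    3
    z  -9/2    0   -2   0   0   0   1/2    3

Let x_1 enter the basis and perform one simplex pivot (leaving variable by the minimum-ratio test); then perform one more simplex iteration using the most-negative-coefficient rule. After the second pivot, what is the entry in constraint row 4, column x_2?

Ratio test on column x_1 — row 1: 10/(5/2) = 4; row 2: entry -5/2 ≤ 0; row 3: entry -2 ≤ 0; row 4: 3/(3/2) = 2. Minimum is 2 at row 4 (x_2 leaves); pivot element 3/2.
Divide row 4 by 3/2; eliminate column x_1 from the other rows.
Second iteration: most negative z-row entry is -2 in column x_3, so x_3 enters.
Ratio test on column x_3 — row 1: 5/1 = 5; row 2: entry 0 ≤ 0; row 3: 24/2 = 12; row 4: entry 0 ≤ 0. Minimum is 5 at row 1 (w1 leaves); pivot element 1.
Divide row 1 by 1; eliminate column x_3 from the other rows.
After both pivots, the entry at constraint row 4, column x_2 is 2/3.

2/3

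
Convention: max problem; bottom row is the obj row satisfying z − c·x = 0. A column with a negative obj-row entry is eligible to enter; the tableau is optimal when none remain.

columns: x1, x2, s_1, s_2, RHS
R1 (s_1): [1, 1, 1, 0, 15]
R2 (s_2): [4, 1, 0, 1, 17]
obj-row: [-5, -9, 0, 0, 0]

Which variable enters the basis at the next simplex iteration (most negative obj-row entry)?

Negative obj-row entries: x1: -5, x2: -9.
The most negative is -9 in column x2, so x2 enters.

x2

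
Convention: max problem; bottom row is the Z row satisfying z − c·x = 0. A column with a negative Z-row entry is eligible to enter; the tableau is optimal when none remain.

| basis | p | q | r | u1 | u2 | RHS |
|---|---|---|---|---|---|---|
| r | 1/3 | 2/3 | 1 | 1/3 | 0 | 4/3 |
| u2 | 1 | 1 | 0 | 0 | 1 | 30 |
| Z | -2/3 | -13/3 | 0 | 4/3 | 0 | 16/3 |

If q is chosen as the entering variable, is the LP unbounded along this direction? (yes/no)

Column q has positive entries in row(s) 1, 2, so the ratio test bounds it — not unbounded.

no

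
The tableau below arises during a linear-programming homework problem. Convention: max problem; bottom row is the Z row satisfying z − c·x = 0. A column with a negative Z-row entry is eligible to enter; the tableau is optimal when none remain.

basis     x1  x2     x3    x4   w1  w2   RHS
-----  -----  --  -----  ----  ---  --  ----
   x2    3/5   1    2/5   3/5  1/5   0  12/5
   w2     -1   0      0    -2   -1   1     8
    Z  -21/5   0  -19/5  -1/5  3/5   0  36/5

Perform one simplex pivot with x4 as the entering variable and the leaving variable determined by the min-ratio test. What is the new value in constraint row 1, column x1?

1

Ratio test on column x4 — row 1: (12/5)/(3/5) = 4; row 2: entry -2 ≤ 0. Minimum is 4 at row 1 (x2 leaves); pivot element 3/5.
Divide row 1 by 3/5; eliminate column x4 from the other rows.
In the new row 1, the x1 entry is the old entry divided by the pivot: (3/5)/(3/5) = 1.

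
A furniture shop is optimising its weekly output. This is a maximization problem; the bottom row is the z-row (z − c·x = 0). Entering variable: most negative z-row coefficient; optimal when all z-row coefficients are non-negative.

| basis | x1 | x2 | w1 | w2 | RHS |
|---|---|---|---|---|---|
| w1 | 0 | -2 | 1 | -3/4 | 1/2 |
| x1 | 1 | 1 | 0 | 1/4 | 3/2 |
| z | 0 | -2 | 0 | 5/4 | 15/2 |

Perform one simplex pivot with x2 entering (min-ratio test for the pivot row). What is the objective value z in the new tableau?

21/2

Ratio test on column x2 — row 1: entry -2 ≤ 0; row 2: (3/2)/1 = 3/2. Minimum is 3/2 at row 2 (x1 leaves); pivot element 1.
Pivot on row 2; the z-row RHS becomes 15/2 − (-2)·(3/2) = 21/2.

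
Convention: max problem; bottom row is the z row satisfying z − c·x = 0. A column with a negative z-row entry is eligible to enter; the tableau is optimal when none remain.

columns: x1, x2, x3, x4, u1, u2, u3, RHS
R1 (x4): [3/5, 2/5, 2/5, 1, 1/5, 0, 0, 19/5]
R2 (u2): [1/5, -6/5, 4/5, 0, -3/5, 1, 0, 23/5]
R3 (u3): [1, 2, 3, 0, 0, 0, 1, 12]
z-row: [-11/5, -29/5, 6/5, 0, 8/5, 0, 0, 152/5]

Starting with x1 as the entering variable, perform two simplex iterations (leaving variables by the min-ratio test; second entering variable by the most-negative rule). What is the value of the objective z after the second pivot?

Ratio test on column x1 — row 1: (19/5)/(3/5) = 19/3; row 2: (23/5)/(1/5) = 23; row 3: 12/1 = 12. Minimum is 19/3 at row 1 (x4 leaves); pivot element 3/5.
Pivot on row 1; the z-row RHS becomes 152/5 − (-11/5)·(19/3) = 133/3.
Next entering variable (most negative z-row entry -13/3): x2.
Ratio test on column x2 — row 1: (19/3)/(2/3) = 19/2; row 2: entry -4/3 ≤ 0; row 3: (17/3)/(4/3) = 17/4. Minimum is 17/4 at row 3 (u3 leaves); pivot element 4/3.
After the second pivot the z-row RHS is 133/3 − (-13/3)·(17/4) = 251/4.

251/4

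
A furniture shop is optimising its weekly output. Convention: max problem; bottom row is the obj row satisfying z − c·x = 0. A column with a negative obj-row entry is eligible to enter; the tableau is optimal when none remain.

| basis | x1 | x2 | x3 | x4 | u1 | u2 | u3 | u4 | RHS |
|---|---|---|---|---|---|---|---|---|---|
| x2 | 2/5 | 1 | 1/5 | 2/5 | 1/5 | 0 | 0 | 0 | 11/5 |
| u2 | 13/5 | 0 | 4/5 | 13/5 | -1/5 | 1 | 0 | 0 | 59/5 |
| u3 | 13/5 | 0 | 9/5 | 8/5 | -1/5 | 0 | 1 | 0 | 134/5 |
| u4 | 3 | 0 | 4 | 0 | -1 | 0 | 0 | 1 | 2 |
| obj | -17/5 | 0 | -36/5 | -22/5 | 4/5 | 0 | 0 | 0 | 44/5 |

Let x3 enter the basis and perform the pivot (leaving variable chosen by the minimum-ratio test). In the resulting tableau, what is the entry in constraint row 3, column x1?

Ratio test on column x3 — row 1: (11/5)/(1/5) = 11; row 2: (59/5)/(4/5) = 59/4; row 3: (134/5)/(9/5) = 134/9; row 4: 2/4 = 1/2. Minimum is 1/2 at row 4 (u4 leaves); pivot element 4.
Divide row 4 by 4; eliminate column x3 from the other rows.
Row 3 update in column x1: 13/5 − (9/5)·(3/4) = 5/4.

5/4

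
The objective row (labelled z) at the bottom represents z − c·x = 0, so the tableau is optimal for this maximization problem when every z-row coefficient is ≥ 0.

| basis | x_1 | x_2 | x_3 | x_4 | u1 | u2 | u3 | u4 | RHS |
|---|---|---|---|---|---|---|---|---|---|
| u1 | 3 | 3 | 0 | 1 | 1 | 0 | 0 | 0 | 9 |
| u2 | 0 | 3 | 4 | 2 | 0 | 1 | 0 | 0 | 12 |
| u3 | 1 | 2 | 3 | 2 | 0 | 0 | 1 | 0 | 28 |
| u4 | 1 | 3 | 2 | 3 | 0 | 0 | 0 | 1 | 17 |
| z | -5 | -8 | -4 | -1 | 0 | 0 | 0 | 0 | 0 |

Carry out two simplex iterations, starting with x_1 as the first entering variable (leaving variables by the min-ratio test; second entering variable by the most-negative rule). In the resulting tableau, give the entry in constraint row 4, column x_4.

5/3

Ratio test on column x_1 — row 1: 9/3 = 3; row 2: entry 0 ≤ 0; row 3: 28/1 = 28; row 4: 17/1 = 17. Minimum is 3 at row 1 (u1 leaves); pivot element 3.
Divide row 1 by 3; eliminate column x_1 from the other rows.
Second iteration: most negative z-row entry is -4 in column x_3, so x_3 enters.
Ratio test on column x_3 — row 1: entry 0 ≤ 0; row 2: 12/4 = 3; row 3: 25/3 = 25/3; row 4: 14/2 = 7. Minimum is 3 at row 2 (u2 leaves); pivot element 4.
Divide row 2 by 4; eliminate column x_3 from the other rows.
After both pivots, the entry at constraint row 4, column x_4 is 5/3.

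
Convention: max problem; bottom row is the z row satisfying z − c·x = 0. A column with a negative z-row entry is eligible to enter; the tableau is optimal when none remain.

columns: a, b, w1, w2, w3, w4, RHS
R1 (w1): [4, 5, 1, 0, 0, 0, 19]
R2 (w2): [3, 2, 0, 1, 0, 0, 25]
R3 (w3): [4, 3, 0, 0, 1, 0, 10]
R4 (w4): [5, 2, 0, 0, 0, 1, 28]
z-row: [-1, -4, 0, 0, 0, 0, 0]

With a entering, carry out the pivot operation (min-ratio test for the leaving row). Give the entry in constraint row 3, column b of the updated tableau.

3/4

Ratio test on column a — row 1: 19/4 = 19/4; row 2: 25/3 = 25/3; row 3: 10/4 = 5/2; row 4: 28/5 = 28/5. Minimum is 5/2 at row 3 (w3 leaves); pivot element 4.
Divide row 3 by 4; eliminate column a from the other rows.
In the new row 3, the b entry is the old entry divided by the pivot: 3/4 = 3/4.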